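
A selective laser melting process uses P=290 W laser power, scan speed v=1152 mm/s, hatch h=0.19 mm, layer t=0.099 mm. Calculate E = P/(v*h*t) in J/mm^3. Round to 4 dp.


E = 290 / (1152*0.19*0.099) = 13.3831 J/mm^3


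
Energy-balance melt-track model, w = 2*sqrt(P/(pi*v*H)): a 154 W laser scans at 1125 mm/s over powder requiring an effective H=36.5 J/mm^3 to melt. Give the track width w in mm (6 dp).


w = 2*sqrt(154/(pi*1125*36.5)) = 0.069102 mm


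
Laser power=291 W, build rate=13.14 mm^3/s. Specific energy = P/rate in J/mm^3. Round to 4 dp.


SE = 291 / 13.14 = 22.1461 J/mm^3


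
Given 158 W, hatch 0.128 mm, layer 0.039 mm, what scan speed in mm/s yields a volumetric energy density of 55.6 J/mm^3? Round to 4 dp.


v = 158 / (55.6*0.128*0.039) = 569.2561 mm/s


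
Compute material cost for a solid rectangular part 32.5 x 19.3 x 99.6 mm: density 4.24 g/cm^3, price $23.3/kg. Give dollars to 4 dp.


V = 32.5 * 19.3 * 99.6 = 62474.1 mm^3 = 62.4741 cm^3
Mass = 62.4741 * 4.24 / 1000 = 0.26489018 kg
Cost = 0.26489018 * 23.3 = 6.1719 $


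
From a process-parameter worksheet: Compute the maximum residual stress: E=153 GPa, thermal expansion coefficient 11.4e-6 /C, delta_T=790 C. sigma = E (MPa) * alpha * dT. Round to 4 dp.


sigma = 153*1000 * 11.4e-6 * 790 = 1377.918 MPa


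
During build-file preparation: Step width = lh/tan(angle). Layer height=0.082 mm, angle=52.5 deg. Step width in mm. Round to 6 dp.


step = 0.082 / tan(52.5) = 0.062921 mm


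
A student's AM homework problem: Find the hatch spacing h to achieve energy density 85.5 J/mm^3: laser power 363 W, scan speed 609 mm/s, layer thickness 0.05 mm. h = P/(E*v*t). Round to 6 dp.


h = 363 / (85.5*609*0.05) = 0.139429 mm


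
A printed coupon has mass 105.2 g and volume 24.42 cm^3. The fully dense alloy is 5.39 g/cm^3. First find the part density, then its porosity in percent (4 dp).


rho_part = 105.2 / 24.42 = 4.30794431 g/cm^3
Porosity = (1 - 4.30794431/5.39)*100 = 20.0752 %


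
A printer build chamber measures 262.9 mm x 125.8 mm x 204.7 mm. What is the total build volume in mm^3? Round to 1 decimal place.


V = 262.9 * 125.8 * 204.7 = 6770006.3 mm^3


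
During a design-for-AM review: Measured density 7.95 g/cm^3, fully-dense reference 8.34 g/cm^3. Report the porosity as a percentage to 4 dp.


Porosity = (1-7.95/8.34)*100 = 4.6763 %


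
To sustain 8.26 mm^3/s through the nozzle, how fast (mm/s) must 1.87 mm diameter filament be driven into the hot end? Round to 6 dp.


A = pi*(1.87/2)^2 = 2.746459
v = 8.26 / 2.746459 = 3.007509 mm/s


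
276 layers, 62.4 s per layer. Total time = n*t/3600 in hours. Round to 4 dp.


t = 276 * 62.4 / 3600 = 4.784 hrs


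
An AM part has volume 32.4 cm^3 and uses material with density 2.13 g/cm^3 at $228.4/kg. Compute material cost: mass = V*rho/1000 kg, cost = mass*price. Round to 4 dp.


Mass = 32.4*2.13/1000 = 0.069012 kg
Cost = 0.069012 * 228.4 = 15.7623 $


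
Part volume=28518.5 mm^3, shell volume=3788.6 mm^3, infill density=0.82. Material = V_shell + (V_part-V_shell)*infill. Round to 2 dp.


V_infill = (28518.5 - 3788.6) * 0.82 = 20278.52
V_total = 3788.6 + 20278.52 = 24067.12 mm^3


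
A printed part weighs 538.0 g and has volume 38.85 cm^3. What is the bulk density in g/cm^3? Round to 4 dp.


rho = 538.0 / 38.85 = 13.8481 g/cm^3


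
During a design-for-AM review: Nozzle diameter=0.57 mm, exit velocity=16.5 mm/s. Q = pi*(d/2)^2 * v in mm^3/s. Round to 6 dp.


A = pi*(0.57/2)^2 = 0.25517586 mm^2
Q = 0.25517586 * 16.5 = 4.210402 mm^3/s


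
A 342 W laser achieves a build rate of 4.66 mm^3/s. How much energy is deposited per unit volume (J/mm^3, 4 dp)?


SE = 342 / 4.66 = 73.3906 J/mm^3


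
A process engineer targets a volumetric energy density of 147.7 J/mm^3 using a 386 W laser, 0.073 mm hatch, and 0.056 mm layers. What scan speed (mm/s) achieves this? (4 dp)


v = 386 / (147.7*0.073*0.056) = 639.2871 mm/s


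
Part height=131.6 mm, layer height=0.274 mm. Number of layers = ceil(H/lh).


Layers = ceil(131.6/0.274) = 481


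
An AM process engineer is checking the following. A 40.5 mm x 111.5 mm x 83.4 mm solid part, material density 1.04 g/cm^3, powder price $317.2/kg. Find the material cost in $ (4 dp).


V = 40.5 * 111.5 * 83.4 = 376613.55 mm^3 = 376.61355 cm^3
Mass = 376.61355 * 1.04 / 1000 = 0.39167809 kg
Cost = 0.39167809 * 317.2 = 124.2403 $


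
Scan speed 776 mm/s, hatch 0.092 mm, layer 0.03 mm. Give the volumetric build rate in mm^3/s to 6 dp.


Rate = 776 * 0.092 * 0.03 = 2.14176 mm^3/s


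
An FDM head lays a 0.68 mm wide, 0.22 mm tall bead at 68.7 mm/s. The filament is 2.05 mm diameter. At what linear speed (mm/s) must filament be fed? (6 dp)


Q = 0.68 * 0.22 * 68.7 = 10.27752 mm^3/s
A_fil = pi*(2.05/2)^2 = 3.30063578 mm^2
v_feed = 10.27752 / 3.30063578 = 3.1138 mm/s


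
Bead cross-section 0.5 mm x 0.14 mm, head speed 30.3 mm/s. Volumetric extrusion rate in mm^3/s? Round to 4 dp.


Rate = 0.5 * 0.14 * 30.3 = 2.121 mm^3/s


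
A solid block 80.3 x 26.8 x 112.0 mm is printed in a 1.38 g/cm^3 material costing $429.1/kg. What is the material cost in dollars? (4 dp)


V = 80.3 * 26.8 * 112.0 = 241028.48 mm^3 = 241.02848 cm^3
Mass = 241.02848 * 1.38 / 1000 = 0.3326193 kg
Cost = 0.3326193 * 429.1 = 142.7269 $


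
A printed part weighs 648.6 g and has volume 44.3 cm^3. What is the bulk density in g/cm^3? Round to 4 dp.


rho = 648.6 / 44.3 = 14.6411 g/cm^3


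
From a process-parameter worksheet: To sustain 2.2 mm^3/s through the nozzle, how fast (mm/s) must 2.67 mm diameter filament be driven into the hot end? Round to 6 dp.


A = pi*(2.67/2)^2 = 5.599025
v = 2.2 / 5.599025 = 0.392926 mm/s


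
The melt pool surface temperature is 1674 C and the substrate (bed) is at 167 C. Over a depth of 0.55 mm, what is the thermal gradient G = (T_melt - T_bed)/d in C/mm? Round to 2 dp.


G = (1674-167)/0.55 = 2740.0 C/mm


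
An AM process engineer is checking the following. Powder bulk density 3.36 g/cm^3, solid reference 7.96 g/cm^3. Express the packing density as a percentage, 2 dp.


Packing = (3.36/7.96)*100 = 42.21 %


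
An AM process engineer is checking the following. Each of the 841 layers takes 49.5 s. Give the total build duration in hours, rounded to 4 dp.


t = 841 * 49.5 / 3600 = 11.5638 hrs


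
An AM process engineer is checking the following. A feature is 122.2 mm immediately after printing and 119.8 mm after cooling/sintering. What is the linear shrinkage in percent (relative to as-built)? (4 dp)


Shrinkage = ((122.2-119.8)/122.2)*100 = 1.964 %


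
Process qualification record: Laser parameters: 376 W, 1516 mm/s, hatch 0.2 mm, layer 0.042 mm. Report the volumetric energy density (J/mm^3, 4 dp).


E = 376 / (1516*0.2*0.042) = 29.5263 J/mm^3


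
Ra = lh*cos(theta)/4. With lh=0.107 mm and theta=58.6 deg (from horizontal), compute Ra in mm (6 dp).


Ra = 0.107 * cos(58.6) / 4 = 0.013937 mm


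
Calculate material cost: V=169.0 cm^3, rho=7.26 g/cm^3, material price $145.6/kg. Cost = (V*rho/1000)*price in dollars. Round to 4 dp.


Mass = 169.0*7.26/1000 = 1.22694 kg
Cost = 1.22694 * 145.6 = 178.6425 $


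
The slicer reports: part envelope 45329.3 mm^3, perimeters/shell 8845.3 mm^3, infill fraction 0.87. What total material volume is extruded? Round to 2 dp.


V_infill = (45329.3 - 8845.3) * 0.87 = 31741.08
V_total = 8845.3 + 31741.08 = 40586.38 mm^3


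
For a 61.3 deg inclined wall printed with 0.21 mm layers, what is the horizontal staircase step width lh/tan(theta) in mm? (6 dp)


step = 0.21 / tan(61.3) = 0.114972 mm


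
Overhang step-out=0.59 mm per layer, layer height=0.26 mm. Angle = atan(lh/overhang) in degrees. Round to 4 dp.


angle = atan(0.26/0.59) = 23.782 degrees


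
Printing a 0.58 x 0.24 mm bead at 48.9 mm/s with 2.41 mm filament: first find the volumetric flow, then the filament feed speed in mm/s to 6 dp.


Q = 0.58 * 0.24 * 48.9 = 6.80688 mm^3/s
A_fil = pi*(2.41/2)^2 = 4.56167107 mm^2
v_feed = 6.80688 / 4.56167107 = 1.49219 mm/s


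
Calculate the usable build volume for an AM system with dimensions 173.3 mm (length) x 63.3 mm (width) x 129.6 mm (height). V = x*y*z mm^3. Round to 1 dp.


V = 173.3 * 63.3 * 129.6 = 1421697.7 mm^3


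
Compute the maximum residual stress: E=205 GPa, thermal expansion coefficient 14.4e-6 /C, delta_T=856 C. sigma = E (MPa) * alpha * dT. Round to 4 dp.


sigma = 205*1000 * 14.4e-6 * 856 = 2526.912 MPa


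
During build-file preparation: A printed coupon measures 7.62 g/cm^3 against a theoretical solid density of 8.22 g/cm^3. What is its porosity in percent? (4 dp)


Porosity = (1-7.62/8.22)*100 = 7.2993 %


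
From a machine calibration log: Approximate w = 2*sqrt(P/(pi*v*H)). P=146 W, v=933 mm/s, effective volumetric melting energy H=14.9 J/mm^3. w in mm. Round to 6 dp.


w = 2*sqrt(146/(pi*933*14.9)) = 0.115637 mm


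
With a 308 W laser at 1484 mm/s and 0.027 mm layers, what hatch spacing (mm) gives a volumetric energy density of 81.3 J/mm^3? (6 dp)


h = 308 / (81.3*1484*0.027) = 0.09455 mm


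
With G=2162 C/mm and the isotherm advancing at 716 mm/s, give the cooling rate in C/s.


CR = 2162 * 716 = 1547992 C/s


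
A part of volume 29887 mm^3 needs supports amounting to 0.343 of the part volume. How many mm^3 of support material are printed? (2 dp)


V_support = 29887 * 0.343 = 10251.24 mm^3


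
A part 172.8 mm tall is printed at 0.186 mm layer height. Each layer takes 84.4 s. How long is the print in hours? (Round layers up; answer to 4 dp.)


Layers = ceil(172.8/0.186) = 930
t = 930 * 84.4 / 3600 = 21.8033 hrs


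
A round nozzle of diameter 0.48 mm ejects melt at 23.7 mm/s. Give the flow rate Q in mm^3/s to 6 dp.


A = pi*(0.48/2)^2 = 0.18095574 mm^2
Q = 0.18095574 * 23.7 = 4.288651 mm^3/s


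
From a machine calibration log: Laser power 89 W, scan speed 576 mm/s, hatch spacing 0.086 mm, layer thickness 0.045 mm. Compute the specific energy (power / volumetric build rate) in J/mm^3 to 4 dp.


Build rate = 576 * 0.086 * 0.045 = 2.22912 mm^3/s
SE = 89 / 2.22912 = 39.9261 J/mm^3


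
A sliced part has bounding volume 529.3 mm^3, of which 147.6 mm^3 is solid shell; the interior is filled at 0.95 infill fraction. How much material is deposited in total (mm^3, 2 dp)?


V_infill = (529.3 - 147.6) * 0.95 = 362.62
V_total = 147.6 + 362.62 = 510.22 mm^3


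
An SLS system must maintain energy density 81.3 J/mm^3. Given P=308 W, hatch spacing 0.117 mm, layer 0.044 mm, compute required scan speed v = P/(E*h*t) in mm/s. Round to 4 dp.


v = 308 / (81.3*0.117*0.044) = 735.9048 mm/s


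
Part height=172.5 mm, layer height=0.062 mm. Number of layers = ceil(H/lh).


Layers = ceil(172.5/0.062) = 2783


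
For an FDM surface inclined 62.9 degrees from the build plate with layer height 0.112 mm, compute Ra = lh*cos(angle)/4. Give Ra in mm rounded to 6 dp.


Ra = 0.112 * cos(62.9) / 4 = 0.012755 mm


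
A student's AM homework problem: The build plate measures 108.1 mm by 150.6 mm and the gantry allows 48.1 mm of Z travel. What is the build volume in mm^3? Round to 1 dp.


V = 108.1 * 150.6 * 48.1 = 783061.3 mm^3


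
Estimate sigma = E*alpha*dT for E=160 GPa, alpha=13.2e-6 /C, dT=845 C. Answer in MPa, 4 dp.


sigma = 160*1000 * 13.2e-6 * 845 = 1784.64 MPa


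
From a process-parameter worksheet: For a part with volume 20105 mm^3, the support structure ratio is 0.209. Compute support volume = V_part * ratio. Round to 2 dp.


V_support = 20105 * 0.209 = 4201.95 mm^3


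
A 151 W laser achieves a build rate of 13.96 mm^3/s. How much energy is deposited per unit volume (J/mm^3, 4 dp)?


SE = 151 / 13.96 = 10.8166 J/mm^3


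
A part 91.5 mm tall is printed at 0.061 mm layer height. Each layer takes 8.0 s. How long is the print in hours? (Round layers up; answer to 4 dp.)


Layers = ceil(91.5/0.061) = 1500
t = 1500 * 8.0 / 3600 = 3.3333 hrs


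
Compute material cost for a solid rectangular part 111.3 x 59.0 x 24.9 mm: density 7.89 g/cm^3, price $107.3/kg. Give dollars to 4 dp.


V = 111.3 * 59.0 * 24.9 = 163510.83 mm^3 = 163.51083 cm^3
Mass = 163.51083 * 7.89 / 1000 = 1.29010045 kg
Cost = 1.29010045 * 107.3 = 138.4278 $


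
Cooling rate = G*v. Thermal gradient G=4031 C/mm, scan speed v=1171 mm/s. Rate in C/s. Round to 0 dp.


CR = 4031 * 1171 = 4720301 C/s


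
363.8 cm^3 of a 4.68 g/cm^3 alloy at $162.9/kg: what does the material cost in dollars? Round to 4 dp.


Mass = 363.8*4.68/1000 = 1.702584 kg
Cost = 1.702584 * 162.9 = 277.3509 $


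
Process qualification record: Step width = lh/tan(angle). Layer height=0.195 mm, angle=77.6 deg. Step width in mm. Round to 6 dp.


step = 0.195 / tan(77.6) = 0.042874 mm


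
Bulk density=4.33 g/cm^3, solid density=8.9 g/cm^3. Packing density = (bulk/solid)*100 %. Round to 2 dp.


Packing = (4.33/8.9)*100 = 48.65 %


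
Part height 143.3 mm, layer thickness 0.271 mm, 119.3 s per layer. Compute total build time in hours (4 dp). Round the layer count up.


Layers = ceil(143.3/0.271) = 529
t = 529 * 119.3 / 3600 = 17.5305 hrs


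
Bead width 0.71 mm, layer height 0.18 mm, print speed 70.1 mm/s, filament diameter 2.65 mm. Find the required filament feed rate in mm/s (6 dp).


Q = 0.71 * 0.18 * 70.1 = 8.95878 mm^3/s
A_fil = pi*(2.65/2)^2 = 5.5154586 mm^2
v_feed = 8.95878 / 5.5154586 = 1.624304 mm/s


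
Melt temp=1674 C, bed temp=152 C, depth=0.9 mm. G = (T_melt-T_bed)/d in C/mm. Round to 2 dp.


G = (1674-152)/0.9 = 1691.11 C/mm


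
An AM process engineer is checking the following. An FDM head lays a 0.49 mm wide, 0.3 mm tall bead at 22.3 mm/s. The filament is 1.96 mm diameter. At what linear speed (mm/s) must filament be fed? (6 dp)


Q = 0.49 * 0.3 * 22.3 = 3.2781 mm^3/s
A_fil = pi*(1.96/2)^2 = 3.01718558 mm^2
v_feed = 3.2781 / 3.01718558 = 1.086476 mm/s


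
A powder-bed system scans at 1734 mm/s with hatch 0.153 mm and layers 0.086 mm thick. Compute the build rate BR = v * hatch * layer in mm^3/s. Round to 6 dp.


Rate = 1734 * 0.153 * 0.086 = 22.815972 mm^3/s


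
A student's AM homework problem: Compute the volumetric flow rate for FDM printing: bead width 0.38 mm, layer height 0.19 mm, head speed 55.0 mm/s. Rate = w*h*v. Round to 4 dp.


Rate = 0.38 * 0.19 * 55.0 = 3.971 mm^3/s


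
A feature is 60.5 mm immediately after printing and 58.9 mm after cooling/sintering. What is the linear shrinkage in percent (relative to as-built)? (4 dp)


Shrinkage = ((60.5-58.9)/60.5)*100 = 2.6446 %


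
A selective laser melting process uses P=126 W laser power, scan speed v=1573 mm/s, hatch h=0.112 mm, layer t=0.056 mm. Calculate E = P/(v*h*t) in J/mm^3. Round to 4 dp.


E = 126 / (1573*0.112*0.056) = 12.7713 J/mm^3


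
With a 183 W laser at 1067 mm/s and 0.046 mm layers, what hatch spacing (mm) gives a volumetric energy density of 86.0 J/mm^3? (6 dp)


h = 183 / (86.0*1067*0.046) = 0.043354 mm


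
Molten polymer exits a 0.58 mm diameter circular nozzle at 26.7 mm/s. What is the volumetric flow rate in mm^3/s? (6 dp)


A = pi*(0.58/2)^2 = 0.26420794 mm^2
Q = 0.26420794 * 26.7 = 7.054352 mm^3/s


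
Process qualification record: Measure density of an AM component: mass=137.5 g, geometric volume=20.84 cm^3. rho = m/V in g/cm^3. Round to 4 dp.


rho = 137.5 / 20.84 = 6.5979 g/cm^3


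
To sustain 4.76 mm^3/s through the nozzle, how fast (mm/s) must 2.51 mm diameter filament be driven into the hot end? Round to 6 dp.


A = pi*(2.51/2)^2 = 4.948087
v = 4.76 / 4.948087 = 0.961988 mm/s


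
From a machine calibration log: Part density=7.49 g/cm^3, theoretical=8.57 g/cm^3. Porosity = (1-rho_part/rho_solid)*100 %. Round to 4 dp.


Porosity = (1-7.49/8.57)*100 = 12.6021 %


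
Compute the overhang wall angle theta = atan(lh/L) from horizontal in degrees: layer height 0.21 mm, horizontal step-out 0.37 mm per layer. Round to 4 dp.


angle = atan(0.21/0.37) = 29.5778 degrees


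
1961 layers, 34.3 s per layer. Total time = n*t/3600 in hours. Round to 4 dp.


t = 1961 * 34.3 / 3600 = 18.684 hrs


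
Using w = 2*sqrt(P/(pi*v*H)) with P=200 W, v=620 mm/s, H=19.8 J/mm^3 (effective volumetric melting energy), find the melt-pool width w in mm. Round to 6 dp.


w = 2*sqrt(200/(pi*620*19.8)) = 0.144026 mm


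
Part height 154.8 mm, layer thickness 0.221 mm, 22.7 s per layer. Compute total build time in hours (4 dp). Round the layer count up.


Layers = ceil(154.8/0.221) = 701
t = 701 * 22.7 / 3600 = 4.4202 hrs


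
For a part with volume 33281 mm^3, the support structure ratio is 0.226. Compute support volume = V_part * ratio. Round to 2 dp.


V_support = 33281 * 0.226 = 7521.51 mm^3


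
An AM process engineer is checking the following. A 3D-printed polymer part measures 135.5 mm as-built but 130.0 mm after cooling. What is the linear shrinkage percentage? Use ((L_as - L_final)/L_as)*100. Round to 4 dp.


Shrinkage = ((135.5-130.0)/135.5)*100 = 4.059 %


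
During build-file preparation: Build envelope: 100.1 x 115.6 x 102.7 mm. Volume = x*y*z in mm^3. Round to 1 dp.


V = 100.1 * 115.6 * 102.7 = 1188399.2 mm^3


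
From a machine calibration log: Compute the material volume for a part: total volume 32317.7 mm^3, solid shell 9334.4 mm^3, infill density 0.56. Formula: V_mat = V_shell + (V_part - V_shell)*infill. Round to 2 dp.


V_infill = (32317.7 - 9334.4) * 0.56 = 12870.65
V_total = 9334.4 + 12870.65 = 22205.05 mm^3


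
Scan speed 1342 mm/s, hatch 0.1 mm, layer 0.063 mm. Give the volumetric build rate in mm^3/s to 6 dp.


Rate = 1342 * 0.1 * 0.063 = 8.4546 mm^3/s


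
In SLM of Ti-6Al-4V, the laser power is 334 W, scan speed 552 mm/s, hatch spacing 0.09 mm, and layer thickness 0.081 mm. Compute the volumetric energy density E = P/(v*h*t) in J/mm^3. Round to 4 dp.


E = 334 / (552*0.09*0.081) = 83.0003 J/mm^3


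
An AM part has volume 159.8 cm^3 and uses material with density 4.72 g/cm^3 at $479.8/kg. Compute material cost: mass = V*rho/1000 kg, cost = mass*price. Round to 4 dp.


Mass = 159.8*4.72/1000 = 0.754256 kg
Cost = 0.754256 * 479.8 = 361.892 $


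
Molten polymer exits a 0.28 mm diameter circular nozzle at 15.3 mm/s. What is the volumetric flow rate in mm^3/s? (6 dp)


A = pi*(0.28/2)^2 = 0.06157522 mm^2
Q = 0.06157522 * 15.3 = 0.942101 mm^3/s


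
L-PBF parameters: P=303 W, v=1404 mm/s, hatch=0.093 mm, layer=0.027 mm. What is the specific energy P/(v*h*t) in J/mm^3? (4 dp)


Build rate = 1404 * 0.093 * 0.027 = 3.525444 mm^3/s
SE = 303 / 3.525444 = 85.9466 J/mm^3


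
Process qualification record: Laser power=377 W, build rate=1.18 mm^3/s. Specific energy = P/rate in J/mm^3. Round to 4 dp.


SE = 377 / 1.18 = 319.4915 J/mm^3


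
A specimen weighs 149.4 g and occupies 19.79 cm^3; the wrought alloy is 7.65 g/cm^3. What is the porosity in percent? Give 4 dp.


rho_part = 149.4 / 19.79 = 7.54926731 g/cm^3
Porosity = (1 - 7.54926731/7.65)*100 = 1.3168 %


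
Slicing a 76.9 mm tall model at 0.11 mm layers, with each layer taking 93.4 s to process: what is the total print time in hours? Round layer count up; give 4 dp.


Layers = ceil(76.9/0.11) = 700
t = 700 * 93.4 / 3600 = 18.1611 hrs


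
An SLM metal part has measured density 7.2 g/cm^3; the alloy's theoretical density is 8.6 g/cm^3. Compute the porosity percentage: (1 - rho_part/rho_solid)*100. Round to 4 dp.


Porosity = (1-7.2/8.6)*100 = 16.2791 %


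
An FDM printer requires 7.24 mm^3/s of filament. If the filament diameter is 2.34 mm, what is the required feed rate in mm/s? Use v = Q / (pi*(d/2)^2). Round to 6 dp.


A = pi*(2.34/2)^2 = 4.300526
v = 7.24 / 4.300526 = 1.683515 mm/s


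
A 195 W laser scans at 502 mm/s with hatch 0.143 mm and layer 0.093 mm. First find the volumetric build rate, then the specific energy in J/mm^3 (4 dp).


Build rate = 502 * 0.143 * 0.093 = 6.676098 mm^3/s
SE = 195 / 6.676098 = 29.2087 J/mm^3


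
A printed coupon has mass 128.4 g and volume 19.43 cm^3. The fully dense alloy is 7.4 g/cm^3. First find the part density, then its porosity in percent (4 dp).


rho_part = 128.4 / 19.43 = 6.60833762 g/cm^3
Porosity = (1 - 6.60833762/7.4)*100 = 10.6981 %


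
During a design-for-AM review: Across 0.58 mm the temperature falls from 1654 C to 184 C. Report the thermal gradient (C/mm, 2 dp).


G = (1654-184)/0.58 = 2534.48 C/mm


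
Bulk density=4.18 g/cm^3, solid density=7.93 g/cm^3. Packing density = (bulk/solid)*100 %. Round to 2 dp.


Packing = (4.18/7.93)*100 = 52.71 %


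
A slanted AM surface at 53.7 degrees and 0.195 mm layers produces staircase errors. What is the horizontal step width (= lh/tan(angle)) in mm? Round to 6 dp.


step = 0.195 / tan(53.7) = 0.143242 mm


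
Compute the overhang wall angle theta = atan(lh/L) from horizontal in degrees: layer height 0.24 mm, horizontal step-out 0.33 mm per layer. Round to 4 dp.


angle = atan(0.24/0.33) = 36.0274 degrees


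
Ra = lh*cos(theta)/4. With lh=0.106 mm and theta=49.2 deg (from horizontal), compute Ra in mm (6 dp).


Ra = 0.106 * cos(49.2) / 4 = 0.017316 mm


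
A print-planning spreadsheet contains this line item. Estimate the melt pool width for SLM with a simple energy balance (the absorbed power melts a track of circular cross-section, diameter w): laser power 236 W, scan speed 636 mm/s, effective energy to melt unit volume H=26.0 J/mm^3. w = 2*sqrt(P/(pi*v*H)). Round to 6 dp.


w = 2*sqrt(236/(pi*636*26.0)) = 0.134802 mm


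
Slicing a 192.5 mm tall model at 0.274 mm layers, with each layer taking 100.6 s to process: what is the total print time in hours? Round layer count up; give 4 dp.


Layers = ceil(192.5/0.274) = 703
t = 703 * 100.6 / 3600 = 19.6449 hrs


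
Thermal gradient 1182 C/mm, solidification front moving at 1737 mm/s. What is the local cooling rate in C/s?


CR = 1182 * 1737 = 2053134 C/s


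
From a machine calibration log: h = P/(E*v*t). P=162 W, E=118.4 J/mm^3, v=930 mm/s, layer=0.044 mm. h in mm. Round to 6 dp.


h = 162 / (118.4*930*0.044) = 0.033437 mm


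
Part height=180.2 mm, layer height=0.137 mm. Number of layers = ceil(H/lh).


Layers = ceil(180.2/0.137) = 1316


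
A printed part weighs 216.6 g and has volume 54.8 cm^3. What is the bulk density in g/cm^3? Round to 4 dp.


rho = 216.6 / 54.8 = 3.9526 g/cm^3


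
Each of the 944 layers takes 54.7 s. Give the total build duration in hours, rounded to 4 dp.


t = 944 * 54.7 / 3600 = 14.3436 hrs


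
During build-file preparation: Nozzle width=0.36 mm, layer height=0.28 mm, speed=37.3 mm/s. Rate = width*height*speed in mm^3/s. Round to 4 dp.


Rate = 0.36 * 0.28 * 37.3 = 3.7598 mm^3/s


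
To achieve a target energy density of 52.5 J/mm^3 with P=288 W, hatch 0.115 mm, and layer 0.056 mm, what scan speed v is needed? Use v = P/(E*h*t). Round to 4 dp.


v = 288 / (52.5*0.115*0.056) = 851.819 mm/s


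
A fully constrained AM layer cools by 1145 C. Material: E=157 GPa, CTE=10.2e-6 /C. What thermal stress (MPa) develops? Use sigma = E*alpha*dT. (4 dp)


sigma = 157*1000 * 10.2e-6 * 1145 = 1833.603 MPa


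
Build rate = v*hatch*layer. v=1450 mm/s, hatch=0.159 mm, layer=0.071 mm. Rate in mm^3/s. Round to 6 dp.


Rate = 1450 * 0.159 * 0.071 = 16.36905 mm^3/s


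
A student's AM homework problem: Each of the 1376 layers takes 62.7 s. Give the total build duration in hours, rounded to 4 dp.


t = 1376 * 62.7 / 3600 = 23.9653 hrs


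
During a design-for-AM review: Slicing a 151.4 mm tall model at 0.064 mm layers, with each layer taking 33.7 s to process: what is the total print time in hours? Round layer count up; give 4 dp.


Layers = ceil(151.4/0.064) = 2366
t = 2366 * 33.7 / 3600 = 22.1484 hrs


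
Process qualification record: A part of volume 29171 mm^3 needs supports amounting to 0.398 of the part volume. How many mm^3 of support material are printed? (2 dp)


V_support = 29171 * 0.398 = 11610.06 mm^3


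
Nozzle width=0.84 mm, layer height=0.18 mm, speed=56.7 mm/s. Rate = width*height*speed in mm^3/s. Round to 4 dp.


Rate = 0.84 * 0.18 * 56.7 = 8.573 mm^3/s


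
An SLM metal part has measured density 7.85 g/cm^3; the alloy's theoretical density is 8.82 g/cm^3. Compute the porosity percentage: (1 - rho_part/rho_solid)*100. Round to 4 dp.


Porosity = (1-7.85/8.82)*100 = 10.9977 %


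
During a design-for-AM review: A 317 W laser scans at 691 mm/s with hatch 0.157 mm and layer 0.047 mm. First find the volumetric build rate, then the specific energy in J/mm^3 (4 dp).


Build rate = 691 * 0.157 * 0.047 = 5.098889 mm^3/s
SE = 317 / 5.098889 = 62.1704 J/mm^3


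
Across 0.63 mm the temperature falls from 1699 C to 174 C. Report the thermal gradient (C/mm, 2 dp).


G = (1699-174)/0.63 = 2420.63 C/mm


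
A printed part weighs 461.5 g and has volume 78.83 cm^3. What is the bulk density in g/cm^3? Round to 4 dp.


rho = 461.5 / 78.83 = 5.8544 g/cm^3


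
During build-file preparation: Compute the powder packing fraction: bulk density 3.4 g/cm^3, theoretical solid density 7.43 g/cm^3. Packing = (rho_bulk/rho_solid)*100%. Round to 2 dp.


Packing = (3.4/7.43)*100 = 45.76 %


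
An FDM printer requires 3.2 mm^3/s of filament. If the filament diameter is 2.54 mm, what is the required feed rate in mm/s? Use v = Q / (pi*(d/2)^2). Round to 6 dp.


A = pi*(2.54/2)^2 = 5.067075
v = 3.2 / 5.067075 = 0.631528 mm/s


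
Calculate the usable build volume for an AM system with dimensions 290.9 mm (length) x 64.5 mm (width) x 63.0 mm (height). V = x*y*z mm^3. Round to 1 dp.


V = 290.9 * 64.5 * 63.0 = 1182072.2 mm^3


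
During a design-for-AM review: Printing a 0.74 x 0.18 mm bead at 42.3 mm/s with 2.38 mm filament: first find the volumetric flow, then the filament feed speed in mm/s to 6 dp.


Q = 0.74 * 0.18 * 42.3 = 5.63436 mm^3/s
A_fil = pi*(2.38/2)^2 = 4.44880936 mm^2
v_feed = 5.63436 / 4.44880936 = 1.266487 mm/s


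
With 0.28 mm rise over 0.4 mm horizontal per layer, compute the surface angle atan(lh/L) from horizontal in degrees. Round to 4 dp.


angle = atan(0.28/0.4) = 34.992 degrees


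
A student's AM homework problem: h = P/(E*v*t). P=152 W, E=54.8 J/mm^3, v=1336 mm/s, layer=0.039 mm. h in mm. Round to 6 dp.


h = 152 / (54.8*1336*0.039) = 0.053234 mm


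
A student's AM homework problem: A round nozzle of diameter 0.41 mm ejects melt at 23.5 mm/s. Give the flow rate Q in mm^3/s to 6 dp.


A = pi*(0.41/2)^2 = 0.13202543 mm^2
Q = 0.13202543 * 23.5 = 3.102598 mm^3/s


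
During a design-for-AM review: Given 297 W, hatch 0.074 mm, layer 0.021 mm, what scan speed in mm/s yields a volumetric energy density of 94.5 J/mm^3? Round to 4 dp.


v = 297 / (94.5*0.074*0.021) = 2022.4306 mm/s


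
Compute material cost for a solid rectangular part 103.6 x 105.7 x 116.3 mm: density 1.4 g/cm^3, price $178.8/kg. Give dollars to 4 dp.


V = 103.6 * 105.7 * 116.3 = 1273545.476 mm^3 = 1273.545476 cm^3
Mass = 1273.545476 * 1.4 / 1000 = 1.78296367 kg
Cost = 1.78296367 * 178.8 = 318.7939 $


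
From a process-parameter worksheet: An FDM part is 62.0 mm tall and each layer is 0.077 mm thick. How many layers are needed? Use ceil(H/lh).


Layers = ceil(62.0/0.077) = 806


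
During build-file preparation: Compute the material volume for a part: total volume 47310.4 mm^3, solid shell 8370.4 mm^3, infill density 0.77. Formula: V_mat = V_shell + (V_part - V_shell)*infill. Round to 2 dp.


V_infill = (47310.4 - 8370.4) * 0.77 = 29983.8
V_total = 8370.4 + 29983.8 = 38354.2 mm^3


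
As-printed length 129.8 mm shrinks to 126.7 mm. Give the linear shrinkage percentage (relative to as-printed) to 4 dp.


Shrinkage = ((129.8-126.7)/129.8)*100 = 2.3883 %


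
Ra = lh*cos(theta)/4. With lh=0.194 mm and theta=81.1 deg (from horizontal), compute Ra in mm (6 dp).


Ra = 0.194 * cos(81.1) / 4 = 0.007503 mm


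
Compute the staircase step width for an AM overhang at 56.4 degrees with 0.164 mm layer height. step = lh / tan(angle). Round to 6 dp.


step = 0.164 / tan(56.4) = 0.108961 mm


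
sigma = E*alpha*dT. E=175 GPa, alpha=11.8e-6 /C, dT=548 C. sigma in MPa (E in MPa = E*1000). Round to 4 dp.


sigma = 175*1000 * 11.8e-6 * 548 = 1131.62 MPa


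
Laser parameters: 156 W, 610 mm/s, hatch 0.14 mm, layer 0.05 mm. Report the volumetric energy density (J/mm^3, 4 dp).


E = 156 / (610*0.14*0.05) = 36.534 J/mm^3


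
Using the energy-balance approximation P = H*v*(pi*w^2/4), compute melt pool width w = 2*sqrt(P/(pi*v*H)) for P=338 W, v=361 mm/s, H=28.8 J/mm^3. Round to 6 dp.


w = 2*sqrt(338/(pi*361*28.8)) = 0.203453 mm


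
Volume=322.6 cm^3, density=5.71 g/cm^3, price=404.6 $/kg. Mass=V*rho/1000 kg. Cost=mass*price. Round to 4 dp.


Mass = 322.6*5.71/1000 = 1.842046 kg
Cost = 1.842046 * 404.6 = 745.2918 $


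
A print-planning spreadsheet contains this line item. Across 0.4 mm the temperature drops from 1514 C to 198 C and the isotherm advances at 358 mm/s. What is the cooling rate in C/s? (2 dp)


G = (1514-198)/0.4 = 3290.0 C/mm
CR = 3290.0 * 358 = 1177820.0 C/s


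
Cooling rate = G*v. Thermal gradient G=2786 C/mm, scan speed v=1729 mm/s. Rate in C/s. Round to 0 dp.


CR = 2786 * 1729 = 4816994 C/s


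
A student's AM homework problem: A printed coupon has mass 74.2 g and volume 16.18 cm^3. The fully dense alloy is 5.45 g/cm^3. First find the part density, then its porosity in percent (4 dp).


rho_part = 74.2 / 16.18 = 4.58590853 g/cm^3
Porosity = (1 - 4.58590853/5.45)*100 = 15.8549 %


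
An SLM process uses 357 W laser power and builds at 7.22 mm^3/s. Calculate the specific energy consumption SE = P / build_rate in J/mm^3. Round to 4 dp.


SE = 357 / 7.22 = 49.446 J/mm^3


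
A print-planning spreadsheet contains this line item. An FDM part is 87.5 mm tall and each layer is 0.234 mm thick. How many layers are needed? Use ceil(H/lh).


Layers = ceil(87.5/0.234) = 374


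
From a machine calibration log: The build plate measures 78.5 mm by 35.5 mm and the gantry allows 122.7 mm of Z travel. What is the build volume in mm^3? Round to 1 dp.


V = 78.5 * 35.5 * 122.7 = 341934.2 mm^3


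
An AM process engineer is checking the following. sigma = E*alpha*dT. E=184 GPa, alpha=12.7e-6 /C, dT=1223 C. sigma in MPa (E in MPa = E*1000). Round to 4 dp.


sigma = 184*1000 * 12.7e-6 * 1223 = 2857.9064 MPa


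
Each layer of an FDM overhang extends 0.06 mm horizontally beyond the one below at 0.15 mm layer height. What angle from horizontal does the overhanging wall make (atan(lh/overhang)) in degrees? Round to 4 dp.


angle = atan(0.15/0.06) = 68.1986 degrees


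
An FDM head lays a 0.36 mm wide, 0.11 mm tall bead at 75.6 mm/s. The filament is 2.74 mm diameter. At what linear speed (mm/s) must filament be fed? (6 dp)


Q = 0.36 * 0.11 * 75.6 = 2.99376 mm^3/s
A_fil = pi*(2.74/2)^2 = 5.89645525 mm^2
v_feed = 2.99376 / 5.89645525 = 0.507722 mm/s


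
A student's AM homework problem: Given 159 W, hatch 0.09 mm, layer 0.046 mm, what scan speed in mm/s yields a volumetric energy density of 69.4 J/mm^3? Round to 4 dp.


v = 159 / (69.4*0.09*0.046) = 553.3977 mm/s


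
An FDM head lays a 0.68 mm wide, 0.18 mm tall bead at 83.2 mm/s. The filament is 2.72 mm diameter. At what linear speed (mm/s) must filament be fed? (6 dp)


Q = 0.68 * 0.18 * 83.2 = 10.18368 mm^3/s
A_fil = pi*(2.72/2)^2 = 5.81068977 mm^2
v_feed = 10.18368 / 5.81068977 = 1.752577 mm/s


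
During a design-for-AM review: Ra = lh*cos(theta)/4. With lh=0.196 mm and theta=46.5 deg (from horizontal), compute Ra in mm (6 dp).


Ra = 0.196 * cos(46.5) / 4 = 0.033729 mm


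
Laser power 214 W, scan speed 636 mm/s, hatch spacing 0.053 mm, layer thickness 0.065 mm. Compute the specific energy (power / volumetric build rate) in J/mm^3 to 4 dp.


Build rate = 636 * 0.053 * 0.065 = 2.19102 mm^3/s
SE = 214 / 2.19102 = 97.6714 J/mm^3


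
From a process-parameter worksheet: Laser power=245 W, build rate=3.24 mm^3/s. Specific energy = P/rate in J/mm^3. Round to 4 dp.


SE = 245 / 3.24 = 75.6173 J/mm^3


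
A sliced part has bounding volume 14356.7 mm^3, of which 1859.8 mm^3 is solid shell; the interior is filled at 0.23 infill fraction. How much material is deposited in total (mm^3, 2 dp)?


V_infill = (14356.7 - 1859.8) * 0.23 = 2874.29
V_total = 1859.8 + 2874.29 = 4734.09 mm^3


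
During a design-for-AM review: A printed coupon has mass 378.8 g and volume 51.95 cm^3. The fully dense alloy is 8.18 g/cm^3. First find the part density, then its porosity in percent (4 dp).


rho_part = 378.8 / 51.95 = 7.29162656 g/cm^3
Porosity = (1 - 7.29162656/8.18)*100 = 10.8603 %


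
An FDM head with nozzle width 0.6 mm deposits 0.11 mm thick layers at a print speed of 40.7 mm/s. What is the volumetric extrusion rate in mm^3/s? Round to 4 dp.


Rate = 0.6 * 0.11 * 40.7 = 2.6862 mm^3/s


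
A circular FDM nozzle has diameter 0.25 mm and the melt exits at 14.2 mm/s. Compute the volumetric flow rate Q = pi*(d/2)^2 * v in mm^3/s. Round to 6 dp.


A = pi*(0.25/2)^2 = 0.04908739 mm^2
Q = 0.04908739 * 14.2 = 0.697041 mm^3/s


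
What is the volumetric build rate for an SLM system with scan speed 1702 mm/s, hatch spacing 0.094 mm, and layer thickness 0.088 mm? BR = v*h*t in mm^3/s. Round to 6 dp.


Rate = 1702 * 0.094 * 0.088 = 14.078944 mm^3/s


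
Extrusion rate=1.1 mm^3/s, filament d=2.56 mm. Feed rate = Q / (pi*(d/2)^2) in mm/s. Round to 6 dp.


A = pi*(2.56/2)^2 = 5.147185
v = 1.1 / 5.147185 = 0.213709 mm/s


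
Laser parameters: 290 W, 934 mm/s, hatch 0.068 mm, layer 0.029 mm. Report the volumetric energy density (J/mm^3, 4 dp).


E = 290 / (934*0.068*0.029) = 157.4506 J/mm^3


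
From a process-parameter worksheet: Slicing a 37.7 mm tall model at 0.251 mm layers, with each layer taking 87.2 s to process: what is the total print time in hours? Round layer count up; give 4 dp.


Layers = ceil(37.7/0.251) = 151
t = 151 * 87.2 / 3600 = 3.6576 hrs


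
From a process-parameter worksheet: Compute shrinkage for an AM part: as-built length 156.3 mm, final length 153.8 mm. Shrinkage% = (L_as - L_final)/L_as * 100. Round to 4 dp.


Shrinkage = ((156.3-153.8)/156.3)*100 = 1.5995 %


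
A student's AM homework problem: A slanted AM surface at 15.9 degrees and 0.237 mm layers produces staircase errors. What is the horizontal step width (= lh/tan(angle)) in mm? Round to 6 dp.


step = 0.237 / tan(15.9) = 0.831995 mm


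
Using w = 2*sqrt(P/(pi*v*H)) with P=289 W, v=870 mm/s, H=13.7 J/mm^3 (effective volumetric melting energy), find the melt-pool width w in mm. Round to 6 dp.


w = 2*sqrt(289/(pi*870*13.7)) = 0.175705 mm


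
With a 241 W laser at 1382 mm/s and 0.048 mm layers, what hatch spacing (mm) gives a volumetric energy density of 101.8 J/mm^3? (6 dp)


h = 241 / (101.8*1382*0.048) = 0.035688 mm


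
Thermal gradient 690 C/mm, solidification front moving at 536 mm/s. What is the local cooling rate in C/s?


CR = 690 * 536 = 369840 C/s


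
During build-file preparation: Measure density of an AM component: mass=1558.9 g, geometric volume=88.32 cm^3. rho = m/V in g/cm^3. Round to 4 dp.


rho = 1558.9 / 88.32 = 17.6506 g/cm^3


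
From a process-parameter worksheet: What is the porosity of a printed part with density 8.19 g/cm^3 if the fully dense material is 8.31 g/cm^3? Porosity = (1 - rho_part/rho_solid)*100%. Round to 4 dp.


Porosity = (1-8.19/8.31)*100 = 1.444 %


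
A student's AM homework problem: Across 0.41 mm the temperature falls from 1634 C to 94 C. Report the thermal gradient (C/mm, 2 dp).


G = (1634-94)/0.41 = 3756.1 C/mm


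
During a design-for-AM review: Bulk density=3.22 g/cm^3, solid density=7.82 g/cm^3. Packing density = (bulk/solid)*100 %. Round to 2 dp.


Packing = (3.22/7.82)*100 = 41.18 %


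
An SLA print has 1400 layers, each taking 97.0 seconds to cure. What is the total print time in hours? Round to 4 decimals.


t = 1400 * 97.0 / 3600 = 37.7222 hrs


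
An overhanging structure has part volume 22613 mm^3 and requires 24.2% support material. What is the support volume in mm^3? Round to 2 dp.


V_support = 22613 * 0.242 = 5472.35 mm^3


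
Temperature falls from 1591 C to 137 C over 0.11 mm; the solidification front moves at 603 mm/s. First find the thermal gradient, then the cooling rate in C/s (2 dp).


G = (1591-137)/0.11 = 13218.18181818 C/mm
CR = 13218.18181818 * 603 = 7970563.64 C/s


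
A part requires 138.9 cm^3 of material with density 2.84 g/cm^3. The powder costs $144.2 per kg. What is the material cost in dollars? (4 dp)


Mass = 138.9*2.84/1000 = 0.394476 kg
Cost = 0.394476 * 144.2 = 56.8834 $


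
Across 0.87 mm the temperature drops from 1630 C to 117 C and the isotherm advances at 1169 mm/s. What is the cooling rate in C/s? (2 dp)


G = (1630-117)/0.87 = 1739.08045977 C/mm
CR = 1739.08045977 * 1169 = 2032985.06 C/s


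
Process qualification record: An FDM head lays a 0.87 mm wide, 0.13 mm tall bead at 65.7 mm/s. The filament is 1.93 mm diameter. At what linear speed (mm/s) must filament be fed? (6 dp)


Q = 0.87 * 0.13 * 65.7 = 7.43067 mm^3/s
A_fil = pi*(1.93/2)^2 = 2.92552962 mm^2
v_feed = 7.43067 / 2.92552962 = 2.53994 mm/s


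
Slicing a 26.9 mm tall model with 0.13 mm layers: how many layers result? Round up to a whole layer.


Layers = ceil(26.9/0.13) = 207


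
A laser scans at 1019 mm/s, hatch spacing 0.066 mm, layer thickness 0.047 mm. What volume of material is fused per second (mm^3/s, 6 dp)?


Rate = 1019 * 0.066 * 0.047 = 3.160938 mm^3/s


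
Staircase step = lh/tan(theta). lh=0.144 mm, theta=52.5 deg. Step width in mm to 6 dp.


step = 0.144 / tan(52.5) = 0.110495 mm


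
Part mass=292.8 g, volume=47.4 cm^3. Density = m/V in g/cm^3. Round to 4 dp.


rho = 292.8 / 47.4 = 6.1772 g/cm^3


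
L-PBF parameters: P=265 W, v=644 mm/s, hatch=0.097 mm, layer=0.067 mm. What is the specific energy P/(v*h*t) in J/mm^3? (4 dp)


Build rate = 644 * 0.097 * 0.067 = 4.185356 mm^3/s
SE = 265 / 4.185356 = 63.316 J/mm^3


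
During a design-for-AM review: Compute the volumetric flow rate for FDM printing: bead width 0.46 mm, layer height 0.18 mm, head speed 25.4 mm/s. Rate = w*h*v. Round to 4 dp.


Rate = 0.46 * 0.18 * 25.4 = 2.1031 mm^3/s


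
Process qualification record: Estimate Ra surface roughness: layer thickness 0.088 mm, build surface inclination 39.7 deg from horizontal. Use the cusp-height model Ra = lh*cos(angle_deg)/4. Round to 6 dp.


Ra = 0.088 * cos(39.7) / 4 = 0.016927 mm


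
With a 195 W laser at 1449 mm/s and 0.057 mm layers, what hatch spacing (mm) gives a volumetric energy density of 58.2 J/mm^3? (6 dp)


h = 195 / (58.2*1449*0.057) = 0.040567 mm


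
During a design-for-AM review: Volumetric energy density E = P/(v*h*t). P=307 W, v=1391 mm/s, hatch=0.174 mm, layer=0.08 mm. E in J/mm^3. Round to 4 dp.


E = 307 / (1391*0.174*0.08) = 15.8552 J/mm^3


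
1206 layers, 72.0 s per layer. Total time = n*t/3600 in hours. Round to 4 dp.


t = 1206 * 72.0 / 3600 = 24.12 hrs


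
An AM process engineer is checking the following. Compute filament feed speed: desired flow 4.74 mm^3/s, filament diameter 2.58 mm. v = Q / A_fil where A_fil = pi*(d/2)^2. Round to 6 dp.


A = pi*(2.58/2)^2 = 5.227924
v = 4.74 / 5.227924 = 0.90667 mm/s


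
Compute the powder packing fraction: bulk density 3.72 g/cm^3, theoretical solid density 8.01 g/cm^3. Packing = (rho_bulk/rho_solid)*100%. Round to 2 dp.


Packing = (3.72/8.01)*100 = 46.44 %
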